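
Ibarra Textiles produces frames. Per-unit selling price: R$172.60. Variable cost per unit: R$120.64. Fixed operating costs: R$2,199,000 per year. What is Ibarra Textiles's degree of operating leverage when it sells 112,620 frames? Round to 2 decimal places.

Contribution at this volume is 112,620 × R$51.96 = R$5,851,735.20.
Operating income = contribution − fixed costs = R$5,851,735.20 − R$2,199,000 = R$3,652,735.20.
Degree of operating leverage = R$5,851,735.20 / R$3,652,735.20 = 1.6020.

1.60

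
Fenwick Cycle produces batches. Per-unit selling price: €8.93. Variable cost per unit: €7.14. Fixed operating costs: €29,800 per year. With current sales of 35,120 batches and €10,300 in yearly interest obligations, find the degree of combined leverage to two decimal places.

2.76

Total contribution margin = 35,120 × €1.79 = €62,864.80.
Subtracting fixed costs: EBIT = €62,864.80 − €29,800 = €33,064.80. Interest = €10,300.00, so EBIT − I = €22,764.80.
Degree of total leverage = total CM / (EBIT − interest) = €62,864.80 / €22,764.80 = 2.7615.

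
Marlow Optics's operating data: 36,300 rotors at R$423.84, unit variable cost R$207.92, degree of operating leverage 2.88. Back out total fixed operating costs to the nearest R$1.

R$5,116,404

Contribution at this volume is 36,300 × R$215.92 = R$7,837,896.00.
Since DOL = CM ÷ EBIT, EBIT = R$7,837,896.00 ÷ 2.88 = R$2,721,491.67.
Fixed costs = CM − EBIT = R$7,837,896.00 − R$2,721,491.67 = R$5,116,404.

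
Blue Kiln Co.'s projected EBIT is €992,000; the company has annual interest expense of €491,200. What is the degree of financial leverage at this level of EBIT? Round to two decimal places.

Annual interest charges come to €491,200.00.
DFL = EBIT ÷ (EBIT − I) = €992,000 ÷ (€992,000 − €491,200.00) = €992,000 ÷ €500,800.00 = 1.9808.

1.98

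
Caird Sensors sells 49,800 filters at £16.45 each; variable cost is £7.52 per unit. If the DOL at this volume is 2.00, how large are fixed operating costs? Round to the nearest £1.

£222,357

Total contribution margin = 49,800 × £8.93 = £444,714.00.
DOL = contribution / EBIT, so EBIT = £444,714.00 / 2.00 = £222,357.00.
Fixed costs = CM − EBIT = £444,714.00 − £222,357.00 = £222,357.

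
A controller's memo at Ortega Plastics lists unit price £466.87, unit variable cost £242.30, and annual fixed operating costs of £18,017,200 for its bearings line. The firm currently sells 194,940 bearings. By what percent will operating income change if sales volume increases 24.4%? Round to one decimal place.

Contribution at this volume is 194,940 × £224.57 = £43,777,675.80.
Subtracting fixed costs: EBIT = £43,777,675.80 − £18,017,200 = £25,760,475.80.
DOL = contribution ÷ EBIT = £43,777,675.80 ÷ £25,760,475.80 = 1.6994.
%ΔEBIT = DOL × %ΔSales = 1.6994 × +24.4% = +41.5%.

+41.5%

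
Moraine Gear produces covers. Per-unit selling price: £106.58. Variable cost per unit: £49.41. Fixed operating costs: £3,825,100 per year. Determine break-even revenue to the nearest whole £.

£7,130,998

Contribution margin per unit = £106.58 − £49.41 = £57.17, a CM ratio of £57.17 ÷ £106.58 = 0.5364.
Break-even revenue = fixed costs × price ÷ CM = £3,825,100 × £106.58 ÷ £57.17 = £7,130,998.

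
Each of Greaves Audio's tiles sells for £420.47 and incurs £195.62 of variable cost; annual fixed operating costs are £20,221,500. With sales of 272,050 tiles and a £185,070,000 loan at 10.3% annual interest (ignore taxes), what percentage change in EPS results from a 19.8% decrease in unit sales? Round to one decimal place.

Contribution at this volume is 272,050 × £224.85 = £61,170,442.50.
Operating income = contribution − fixed costs = £61,170,442.50 − £20,221,500 = £40,948,942.50.
Interest = £19,062,210.00, so EBIT − I = £21,886,732.50.
Degree of combined leverage = contribution ÷ (EBIT − I) = £61,170,442.50 ÷ £21,886,732.50 = 2.7949.
%ΔEPS = DCL × %ΔSales = 2.7949 × -19.8% = -55.3%.

-55.3%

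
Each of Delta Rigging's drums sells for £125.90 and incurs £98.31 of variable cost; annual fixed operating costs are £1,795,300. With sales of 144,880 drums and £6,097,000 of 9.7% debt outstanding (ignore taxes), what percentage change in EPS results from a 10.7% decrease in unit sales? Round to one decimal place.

-26.6%

Total contribution margin = 144,880 × £27.59 = £3,997,239.20.
Operating income = contribution − fixed costs = £3,997,239.20 − £1,795,300 = £2,201,939.20.
After interest of £591,409.00, pre-tax earnings = £1,610,530.20.
Degree of combined leverage = contribution ÷ (EBIT − I) = £3,997,239.20 ÷ £1,610,530.20 = 2.4819.
EPS therefore changes by 2.4819 × (-10.7%) = -26.6%.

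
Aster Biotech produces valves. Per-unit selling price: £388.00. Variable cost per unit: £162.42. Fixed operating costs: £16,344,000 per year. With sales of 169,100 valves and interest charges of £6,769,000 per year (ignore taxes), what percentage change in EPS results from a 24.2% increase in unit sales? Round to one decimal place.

+61.4%

Contribution at this volume is 169,100 × £225.58 = £38,145,578.00.
Subtracting fixed costs: EBIT = £38,145,578.00 − £16,344,000 = £21,801,578.00.
After interest of £6,769,000.00, pre-tax earnings = £15,032,578.00.
DCL = total CM / (EBIT − I) = £38,145,578.00 / £15,032,578.00 = 2.5375.
EPS therefore changes by 2.5375 × (+24.2%) = +61.4%.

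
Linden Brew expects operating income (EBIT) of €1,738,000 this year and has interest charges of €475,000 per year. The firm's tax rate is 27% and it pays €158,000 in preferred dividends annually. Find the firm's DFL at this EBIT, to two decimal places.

1.66

Interest = €475,000.00.
Pre-tax preferred-dividend burden = €158,000 ÷ (1 − 0.27) = €216,438.36.
DFL = EBIT ÷ [EBIT − I − D_p/(1−t)] = €1,738,000 ÷ [€1,738,000 − €475,000.00 − €216,438.36] = €1,738,000 ÷ €1,046,561.64 = 1.6607.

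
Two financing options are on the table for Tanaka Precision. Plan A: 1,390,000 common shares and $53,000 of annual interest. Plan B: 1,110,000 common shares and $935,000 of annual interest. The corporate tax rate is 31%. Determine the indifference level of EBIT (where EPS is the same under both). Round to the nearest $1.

At indifference, (EBIT − 53,000)(1 − t)/1,390,000 = (EBIT − 935,000)(1 − t)/1,110,000.
The (1 − t) factor cancels: (EBIT − 53,000) × 1,110,000 = (EBIT − 935,000) × 1,390,000.
Solving, EBIT = (935,000·1,390,000 − 53,000·1,110,000) / (1,390,000 − 1,110,000) = 1,240,820,000,000 / 280,000 = 4,431,500.00.

$4,431,500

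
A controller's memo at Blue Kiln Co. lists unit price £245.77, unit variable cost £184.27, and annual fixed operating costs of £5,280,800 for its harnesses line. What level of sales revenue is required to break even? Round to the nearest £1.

Contribution margin per unit = £245.77 − £184.27 = £61.50, a CM ratio of £61.50 ÷ £245.77 = 0.2502.
Break-even revenue = fixed costs × price ÷ CM = £5,280,800 × £245.77 ÷ £61.50 = £21,103,451.

£21,103,451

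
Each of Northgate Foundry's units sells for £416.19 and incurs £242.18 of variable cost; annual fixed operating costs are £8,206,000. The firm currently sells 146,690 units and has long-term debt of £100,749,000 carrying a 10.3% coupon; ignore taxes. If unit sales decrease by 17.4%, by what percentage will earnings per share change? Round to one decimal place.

-64.0%

At 146,690 units, contribution = 146,690 × £174.01 = £25,525,526.90.
EBIT = £25,525,526.90 − £8,206,000 = £17,319,526.90.
After interest of £10,377,147.00, pre-tax earnings = £6,942,379.90.
Degree of combined leverage = contribution ÷ (EBIT − I) = £25,525,526.90 ÷ £6,942,379.90 = 3.6768.
EPS therefore changes by 3.6768 × (-17.4%) = -64.0%.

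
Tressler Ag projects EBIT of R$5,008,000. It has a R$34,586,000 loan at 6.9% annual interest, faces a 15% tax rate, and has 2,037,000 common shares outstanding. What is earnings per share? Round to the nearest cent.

Pre-tax income = R$5,008,000 − R$2,386,434.00 = R$2,621,566.00.
After tax at 15%: net income = R$2,621,566.00 × 0.85 = R$2,228,331.10.
Per share: R$2,228,331.10 / 2,037,000 shares = R$1.09.

R$1.09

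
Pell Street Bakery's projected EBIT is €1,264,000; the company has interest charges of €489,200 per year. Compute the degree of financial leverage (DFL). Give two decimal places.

Interest = €489,200.00.
Degree of financial leverage = EBIT / (EBIT − interest) = €1,264,000 / €774,800.00 = 1.6314.

1.63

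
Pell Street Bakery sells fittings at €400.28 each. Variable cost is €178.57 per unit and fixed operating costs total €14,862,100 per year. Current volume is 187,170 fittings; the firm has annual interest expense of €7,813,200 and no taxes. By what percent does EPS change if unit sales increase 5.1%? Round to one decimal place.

+11.2%

Total contribution margin = 187,170 × €221.71 = €41,497,460.70.
Subtracting fixed costs: EBIT = €41,497,460.70 − €14,862,100 = €26,635,360.70.
After interest of €7,813,200.00, pre-tax earnings = €18,822,160.70.
Degree of combined leverage = contribution ÷ (EBIT − I) = €41,497,460.70 ÷ €18,822,160.70 = 2.2047.
EPS therefore changes by 2.2047 × (+5.1%) = +11.2%.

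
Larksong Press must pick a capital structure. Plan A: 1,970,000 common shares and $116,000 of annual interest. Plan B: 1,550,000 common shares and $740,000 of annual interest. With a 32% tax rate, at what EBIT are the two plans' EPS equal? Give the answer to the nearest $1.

At indifference, (EBIT − 116,000)(1 − t)/1,970,000 = (EBIT − 740,000)(1 − t)/1,550,000.
The (1 − t) factor cancels: (EBIT − 116,000) × 1,550,000 = (EBIT − 740,000) × 1,970,000.
EBIT × (1,970,000 − 1,550,000) = 740,000 × 1,970,000 − 116,000 × 1,550,000 = 1,278,000,000,000, so EBIT = 1,278,000,000,000 ÷ 420,000 = 3,042,857.14.

$3,042,857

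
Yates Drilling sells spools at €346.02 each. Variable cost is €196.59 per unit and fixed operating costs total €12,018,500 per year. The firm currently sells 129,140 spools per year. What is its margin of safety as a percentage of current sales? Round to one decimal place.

37.7%

Unit CM = price − variable cost = €346.02 − €196.59 = €149.43. Break-even units = €12,018,500 ÷ €149.43 = 80,428.96; break-even revenue = 80,428.96 × €346.02 = €27,830,029.91.
Current sales = 129,140 × €346.02 = €44,685,022.80.
Margin of safety = (€44,685,022.80 − €27,830,029.91) ÷ €44,685,022.80 = 37.7%.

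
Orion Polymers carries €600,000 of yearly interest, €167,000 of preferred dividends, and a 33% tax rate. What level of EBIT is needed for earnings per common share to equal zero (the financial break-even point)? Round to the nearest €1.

€849,254

Grossing the preferred dividend up to pre-tax terms: €167,000 / (1 − 0.33) = €249,253.73.
Financial break-even EBIT = interest + D_p ÷ (1 − t) = €600,000 + €249,253.73 = €849,253.73.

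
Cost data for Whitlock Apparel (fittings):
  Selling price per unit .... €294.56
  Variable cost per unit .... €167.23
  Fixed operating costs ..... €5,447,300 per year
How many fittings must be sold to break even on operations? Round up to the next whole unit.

Contribution margin per unit = €294.56 − €167.23 = €127.33.
Break-even Q = €5,447,300 / €127.33 = 42,780.96 → 42,781 fittings.

42,781 fittings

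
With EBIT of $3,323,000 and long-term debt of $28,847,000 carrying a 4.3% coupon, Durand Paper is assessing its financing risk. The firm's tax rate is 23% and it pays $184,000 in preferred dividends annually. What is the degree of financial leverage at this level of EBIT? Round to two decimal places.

1.80

Annual interest charges come to $1,240,421.00.
Preferred dividends grossed up pre-tax: $184,000 / (1 − 0.23) = $238,961.04.
DFL = EBIT ÷ [EBIT − I − D_p/(1−t)] = $3,323,000 ÷ [$3,323,000 − $1,240,421.00 − $238,961.04] = $3,323,000 ÷ $1,843,617.96 = 1.8024.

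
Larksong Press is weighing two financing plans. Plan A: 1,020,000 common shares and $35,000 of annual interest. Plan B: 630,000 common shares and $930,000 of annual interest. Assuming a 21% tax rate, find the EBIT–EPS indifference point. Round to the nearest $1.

$2,375,769

Set EPS_A = EPS_B: (EBIT − $35,000)(1 − 0.21) ÷ 1,020,000 = (EBIT − $930,000)(1 − 0.21) ÷ 630,000.
Cancelling (1 − t) and cross-multiplying: 630,000·(EBIT − 35,000) = 1,020,000·(EBIT − 930,000).
EBIT × (1,020,000 − 630,000) = 930,000 × 1,020,000 − 35,000 × 630,000 = 926,550,000,000, so EBIT = 926,550,000,000 ÷ 390,000 = 2,375,769.23.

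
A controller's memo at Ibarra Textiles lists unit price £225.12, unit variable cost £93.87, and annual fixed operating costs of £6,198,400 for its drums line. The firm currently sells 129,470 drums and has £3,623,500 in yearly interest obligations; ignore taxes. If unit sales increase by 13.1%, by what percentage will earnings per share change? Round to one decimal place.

+31.0%

Total contribution margin = 129,470 × £131.25 = £16,992,937.50.
Subtracting fixed costs: EBIT = £16,992,937.50 − £6,198,400 = £10,794,537.50.
Interest = £3,623,500.00, so EBIT − I = £7,171,037.50.
Degree of combined leverage = contribution ÷ (EBIT − I) = £16,992,937.50 ÷ £7,171,037.50 = 2.3697.
%ΔEPS = DCL × %ΔSales = 2.3697 × +13.1% = +31.0%.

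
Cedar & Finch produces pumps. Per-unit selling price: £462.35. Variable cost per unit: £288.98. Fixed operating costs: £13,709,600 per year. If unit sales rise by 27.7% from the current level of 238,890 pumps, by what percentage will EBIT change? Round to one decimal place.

+41.4%

At 238,890 units, contribution = 238,890 × £173.37 = £41,416,359.30.
Subtracting fixed costs: EBIT = £41,416,359.30 − £13,709,600 = £27,706,759.30.
DOL = contribution ÷ EBIT = £41,416,359.30 ÷ £27,706,759.30 = 1.4948.
So EBIT moves 1.4948 × (+27.7%) = +41.4%.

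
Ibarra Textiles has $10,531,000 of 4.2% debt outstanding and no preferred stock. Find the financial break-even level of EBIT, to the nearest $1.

$442,302

Annual interest = 4.2% × $10,531,000 = $442,302.00.
With no preferred dividends, EPS = 0 when EBIT exactly covers interest, so the financial break-even EBIT is $442,302.00.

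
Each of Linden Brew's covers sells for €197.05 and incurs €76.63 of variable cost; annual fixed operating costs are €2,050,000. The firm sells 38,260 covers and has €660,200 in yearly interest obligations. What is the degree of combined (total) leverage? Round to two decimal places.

2.43

Contribution at this volume is 38,260 × €120.42 = €4,607,269.20.
Operating income = contribution − fixed costs = €4,607,269.20 − €2,050,000 = €2,557,269.20. Interest = €660,200.00, so EBIT − I = €1,897,069.20.
DCL = contribution ÷ (EBIT − I) = €4,607,269.20 ÷ €1,897,069.20 = 2.4286.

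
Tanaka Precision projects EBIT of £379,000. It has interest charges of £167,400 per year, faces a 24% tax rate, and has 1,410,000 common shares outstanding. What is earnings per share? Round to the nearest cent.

Pre-tax income = £379,000 − £167,400.00 = £211,600.00.
After tax at 24%: net income = £211,600.00 × 0.76 = £160,816.00.
EPS = £160,816.00 ÷ 1,410,000 = £0.11.

£0.11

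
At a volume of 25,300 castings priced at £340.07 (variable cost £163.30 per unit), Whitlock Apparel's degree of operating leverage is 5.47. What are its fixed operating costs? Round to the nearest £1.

£3,654,679

Contribution at this volume is 25,300 × £176.77 = £4,472,281.00.
DOL = contribution / EBIT, so EBIT = £4,472,281.00 / 5.47 = £817,601.65.
Fixed costs = CM − EBIT = £4,472,281.00 − £817,601.65 = £3,654,679.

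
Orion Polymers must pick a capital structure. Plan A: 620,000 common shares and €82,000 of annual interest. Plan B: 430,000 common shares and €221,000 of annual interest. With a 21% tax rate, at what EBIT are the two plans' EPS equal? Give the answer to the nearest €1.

€535,579

At indifference, (EBIT − 82,000)(1 − t)/620,000 = (EBIT − 221,000)(1 − t)/430,000.
Cancelling (1 − t) and cross-multiplying: 430,000·(EBIT − 82,000) = 620,000·(EBIT − 221,000).
EBIT × (620,000 − 430,000) = 221,000 × 620,000 − 82,000 × 430,000 = 101,760,000,000, so EBIT = 101,760,000,000 ÷ 190,000 = 535,578.95.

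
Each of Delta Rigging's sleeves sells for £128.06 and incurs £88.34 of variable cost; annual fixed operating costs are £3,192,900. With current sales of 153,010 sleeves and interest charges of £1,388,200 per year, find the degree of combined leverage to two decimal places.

4.06

Total contribution margin = 153,010 × £39.72 = £6,077,557.20.
Operating income = contribution − fixed costs = £6,077,557.20 − £3,192,900 = £2,884,657.20. Interest = £1,388,200.00, so EBIT − I = £1,496,457.20.
DCL = contribution ÷ (EBIT − I) = £6,077,557.20 ÷ £1,496,457.20 = 4.0613.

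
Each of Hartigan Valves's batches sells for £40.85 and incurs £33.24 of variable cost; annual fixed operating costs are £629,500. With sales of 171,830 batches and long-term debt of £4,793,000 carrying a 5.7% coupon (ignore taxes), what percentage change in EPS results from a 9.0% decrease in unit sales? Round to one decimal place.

Total contribution margin = 171,830 × £7.61 = £1,307,626.30.
Subtracting fixed costs: EBIT = £1,307,626.30 − £629,500 = £678,126.30.
Interest = £273,201.00, so EBIT − I = £404,925.30.
Degree of combined leverage = contribution ÷ (EBIT − I) = £1,307,626.30 ÷ £404,925.30 = 3.2293.
EPS therefore changes by 3.2293 × (-9.0%) = -29.1%.

-29.1%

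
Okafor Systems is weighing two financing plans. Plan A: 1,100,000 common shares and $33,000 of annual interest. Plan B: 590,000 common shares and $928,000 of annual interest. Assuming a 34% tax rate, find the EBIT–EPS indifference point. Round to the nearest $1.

$1,963,392

At indifference, (EBIT − 33,000)(1 − t)/1,100,000 = (EBIT − 928,000)(1 − t)/590,000.
The (1 − t) factor cancels: (EBIT − 33,000) × 590,000 = (EBIT − 928,000) × 1,100,000.
Solving, EBIT = (928,000·1,100,000 − 33,000·590,000) / (1,100,000 − 590,000) = 1,001,330,000,000 / 510,000 = 1,963,392.16.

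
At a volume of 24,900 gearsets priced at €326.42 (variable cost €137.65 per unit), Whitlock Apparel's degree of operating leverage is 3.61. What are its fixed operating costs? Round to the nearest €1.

Total contribution margin = 24,900 × €188.77 = €4,700,373.00.
DOL = contribution / EBIT, so EBIT = €4,700,373.00 / 3.61 = €1,302,042.38.
And FC = contribution − EBIT = €4,700,373.00 − €1,302,042.38 = €3,398,331.

€3,398,331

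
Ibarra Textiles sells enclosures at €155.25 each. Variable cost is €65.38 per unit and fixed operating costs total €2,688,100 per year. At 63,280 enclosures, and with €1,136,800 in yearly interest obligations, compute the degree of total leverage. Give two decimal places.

3.05

At 63,280 units, contribution = 63,280 × €89.87 = €5,686,973.60.
Operating income = contribution − fixed costs = €5,686,973.60 − €2,688,100 = €2,998,873.60. Interest = €1,136,800.00, so EBIT − I = €1,862,073.60.
DCL = contribution ÷ (EBIT − I) = €5,686,973.60 ÷ €1,862,073.60 = 3.0541.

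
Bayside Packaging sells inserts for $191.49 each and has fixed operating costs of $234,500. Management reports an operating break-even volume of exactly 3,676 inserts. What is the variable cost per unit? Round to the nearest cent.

$127.70

Contribution per unit must be FC / Q = $234,500 / 3,676 = $63.7922.
Variable cost per unit = $191.49 − $63.7922 = $127.70.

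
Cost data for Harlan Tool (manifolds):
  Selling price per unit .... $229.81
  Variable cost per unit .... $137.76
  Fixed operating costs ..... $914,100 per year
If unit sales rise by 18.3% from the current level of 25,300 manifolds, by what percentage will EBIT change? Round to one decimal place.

+30.1%

At 25,300 units, contribution = 25,300 × $92.05 = $2,328,865.00.
Operating income = contribution − fixed costs = $2,328,865.00 − $914,100 = $1,414,765.00.
So DOL = total CM / EBIT = $2,328,865.00 / $1,414,765.00 = 1.6461.
Operating income changes by 1.6461 × +18.3% = +30.1%.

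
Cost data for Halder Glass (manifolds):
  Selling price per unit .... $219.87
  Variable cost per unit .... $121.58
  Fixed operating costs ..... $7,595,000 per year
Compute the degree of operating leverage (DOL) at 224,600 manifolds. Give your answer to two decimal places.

Contribution at this volume is 224,600 × $98.29 = $22,075,934.00.
Operating income = contribution − fixed costs = $22,075,934.00 − $7,595,000 = $14,480,934.00.
So DOL = total CM / EBIT = $22,075,934.00 / $14,480,934.00 = 1.5245.

1.52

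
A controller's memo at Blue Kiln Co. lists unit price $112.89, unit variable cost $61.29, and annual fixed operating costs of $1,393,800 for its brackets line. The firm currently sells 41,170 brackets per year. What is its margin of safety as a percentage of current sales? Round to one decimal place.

Unit CM = price − variable cost = $112.89 − $61.29 = $51.60. Break-even units = $1,393,800 ÷ $51.60 = 27,011.63; break-even revenue = 27,011.63 × $112.89 = $3,049,342.67.
Current sales = 41,170 × $112.89 = $4,647,681.30.
Margin of safety = ($4,647,681.30 − $3,049,342.67) ÷ $4,647,681.30 = 34.4%.

34.4%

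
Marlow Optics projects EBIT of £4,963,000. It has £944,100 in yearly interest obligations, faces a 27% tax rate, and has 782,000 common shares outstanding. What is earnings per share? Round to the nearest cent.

Interest = £944,100.00, so EBT = £4,963,000 − £944,100.00 = £4,018,900.00.
Net income = £4,018,900.00 × (1 − 0.27) = £2,933,797.00.
EPS = £2,933,797.00 ÷ 782,000 = £3.75.

£3.75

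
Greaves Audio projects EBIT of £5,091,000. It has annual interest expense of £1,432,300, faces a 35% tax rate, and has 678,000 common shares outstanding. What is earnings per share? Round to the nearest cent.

Pre-tax income = £5,091,000 − £1,432,300.00 = £3,658,700.00.
After tax at 35%: net income = £3,658,700.00 × 0.65 = £2,378,155.00.
EPS = £2,378,155.00 ÷ 678,000 = £3.51.

£3.51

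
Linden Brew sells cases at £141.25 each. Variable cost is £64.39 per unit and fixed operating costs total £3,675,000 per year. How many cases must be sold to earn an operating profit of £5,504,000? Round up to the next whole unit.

Unit CM = price − variable cost = £141.25 − £64.39 = £76.86.
Required volume = (fixed costs + target profit) ÷ CM = (£3,675,000 + £5,504,000) ÷ £76.86 = 119,424.93, so 119,425 cases.

119,425 cases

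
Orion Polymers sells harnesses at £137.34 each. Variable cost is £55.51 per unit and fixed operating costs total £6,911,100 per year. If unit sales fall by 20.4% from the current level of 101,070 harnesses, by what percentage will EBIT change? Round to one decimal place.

-124.1%

Contribution at this volume is 101,070 × £81.83 = £8,270,558.10.
EBIT = £8,270,558.10 − £6,911,100 = £1,359,458.10.
So DOL = total CM / EBIT = £8,270,558.10 / £1,359,458.10 = 6.0837.
Operating income changes by 6.0837 × -20.4% = -124.1%.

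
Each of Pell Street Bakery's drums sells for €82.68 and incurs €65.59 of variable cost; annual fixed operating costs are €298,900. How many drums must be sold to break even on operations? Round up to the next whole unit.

Unit CM = price − variable cost = €82.68 − €65.59 = €17.09.
Break-even Q = €298,900 / €17.09 = 17,489.76 → 17,490 drums.

17,490 drums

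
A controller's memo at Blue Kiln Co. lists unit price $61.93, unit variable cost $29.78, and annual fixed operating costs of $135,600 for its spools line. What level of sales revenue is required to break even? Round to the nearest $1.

$261,204

CM per unit = $61.93 − $29.78 = $32.15; CM ratio = $32.15 / $61.93 = 0.5191.
Break-even revenue = fixed costs × price ÷ CM = $135,600 × $61.93 ÷ $32.15 = $261,204.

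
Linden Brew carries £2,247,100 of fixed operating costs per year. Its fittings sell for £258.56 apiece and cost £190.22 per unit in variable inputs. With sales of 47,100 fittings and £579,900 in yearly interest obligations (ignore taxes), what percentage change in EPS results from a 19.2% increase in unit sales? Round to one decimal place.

Contribution at this volume is 47,100 × £68.34 = £3,218,814.00.
Operating income = contribution − fixed costs = £3,218,814.00 − £2,247,100 = £971,714.00.
After interest of £579,900.00, pre-tax earnings = £391,814.00.
DCL = total CM / (EBIT − I) = £3,218,814.00 / £391,814.00 = 8.2152.
%ΔEPS = DCL × %ΔSales = 8.2152 × +19.2% = +157.7%.

+157.7%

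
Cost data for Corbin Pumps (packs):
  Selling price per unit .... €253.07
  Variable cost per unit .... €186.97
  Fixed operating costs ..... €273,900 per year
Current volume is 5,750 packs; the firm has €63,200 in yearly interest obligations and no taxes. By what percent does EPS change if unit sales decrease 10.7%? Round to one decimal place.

At 5,750 units, contribution = 5,750 × €66.10 = €380,075.00.
Subtracting fixed costs: EBIT = €380,075.00 − €273,900 = €106,175.00.
After interest of €63,200.00, pre-tax earnings = €42,975.00.
Degree of combined leverage = contribution ÷ (EBIT − I) = €380,075.00 ÷ €42,975.00 = 8.8441.
%ΔEPS = DCL × %ΔSales = 8.8441 × -10.7% = -94.6%.

-94.6%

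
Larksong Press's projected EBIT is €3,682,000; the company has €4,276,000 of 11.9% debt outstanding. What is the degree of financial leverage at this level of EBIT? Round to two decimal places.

1.16

Interest = €508,844.00.
Degree of financial leverage = EBIT / (EBIT − interest) = €3,682,000 / €3,173,156.00 = 1.1604.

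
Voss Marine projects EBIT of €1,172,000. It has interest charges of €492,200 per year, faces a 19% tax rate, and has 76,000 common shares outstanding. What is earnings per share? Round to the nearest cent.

€7.25

Pre-tax income = €1,172,000 − €492,200.00 = €679,800.00.
Net income = €679,800.00 × (1 − 0.19) = €550,638.00.
Per share: €550,638.00 / 76,000 shares = €7.25.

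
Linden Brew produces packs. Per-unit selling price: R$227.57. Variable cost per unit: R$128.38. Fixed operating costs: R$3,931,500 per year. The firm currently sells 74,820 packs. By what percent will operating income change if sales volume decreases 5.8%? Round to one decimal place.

-12.3%

At 74,820 units, contribution = 74,820 × R$99.19 = R$7,421,395.80.
Operating income = contribution − fixed costs = R$7,421,395.80 − R$3,931,500 = R$3,489,895.80.
So DOL = total CM / EBIT = R$7,421,395.80 / R$3,489,895.80 = 2.1265.
Operating income changes by 2.1265 × -5.8% = -12.3%.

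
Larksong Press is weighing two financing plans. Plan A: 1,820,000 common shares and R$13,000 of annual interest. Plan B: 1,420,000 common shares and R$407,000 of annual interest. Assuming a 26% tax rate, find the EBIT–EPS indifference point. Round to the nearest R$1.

R$1,805,700

Set EPS_A = EPS_B: (EBIT − R$13,000)(1 − 0.26) ÷ 1,820,000 = (EBIT − R$407,000)(1 − 0.26) ÷ 1,420,000.
The (1 − t) factor cancels: (EBIT − 13,000) × 1,420,000 = (EBIT − 407,000) × 1,820,000.
Solving, EBIT = (407,000·1,820,000 − 13,000·1,420,000) / (1,820,000 − 1,420,000) = 722,280,000,000 / 400,000 = 1,805,700.00.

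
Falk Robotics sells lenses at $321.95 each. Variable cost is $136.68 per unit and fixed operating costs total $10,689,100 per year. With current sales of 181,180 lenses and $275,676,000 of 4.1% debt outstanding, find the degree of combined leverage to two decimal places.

Contribution at this volume is 181,180 × $185.27 = $33,567,218.60.
EBIT = $33,567,218.60 − $10,689,100 = $22,878,118.60. Interest = $11,302,716.00, so EBIT − I = $11,575,402.60.
DCL = contribution ÷ (EBIT − I) = $33,567,218.60 ÷ $11,575,402.60 = 2.8999.

2.90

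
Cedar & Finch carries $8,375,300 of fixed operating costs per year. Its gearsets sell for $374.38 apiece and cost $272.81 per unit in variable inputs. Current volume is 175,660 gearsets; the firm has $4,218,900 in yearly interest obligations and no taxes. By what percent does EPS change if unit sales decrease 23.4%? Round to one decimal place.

-79.6%

Contribution at this volume is 175,660 × $101.57 = $17,841,786.20.
EBIT = $17,841,786.20 − $8,375,300 = $9,466,486.20.
After interest of $4,218,900.00, pre-tax earnings = $5,247,586.20.
DCL = total CM / (EBIT − I) = $17,841,786.20 / $5,247,586.20 = 3.4000.
EPS therefore changes by 3.4000 × (-23.4%) = -79.6%.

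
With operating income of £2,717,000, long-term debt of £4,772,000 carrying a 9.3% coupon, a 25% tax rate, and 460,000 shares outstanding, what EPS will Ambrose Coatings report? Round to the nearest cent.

£3.71

Interest = £443,796.00, so EBT = £2,717,000 − £443,796.00 = £2,273,204.00.
After tax at 25%: net income = £2,273,204.00 × 0.75 = £1,704,903.00.
Per share: £1,704,903.00 / 460,000 shares = £3.71.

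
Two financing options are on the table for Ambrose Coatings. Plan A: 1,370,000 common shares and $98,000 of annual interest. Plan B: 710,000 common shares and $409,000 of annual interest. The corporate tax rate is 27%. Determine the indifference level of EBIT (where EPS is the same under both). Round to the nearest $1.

$743,561

At indifference, (EBIT − 98,000)(1 − t)/1,370,000 = (EBIT − 409,000)(1 − t)/710,000.
The (1 − t) factor cancels: (EBIT − 98,000) × 710,000 = (EBIT − 409,000) × 1,370,000.
Solving, EBIT = (409,000·1,370,000 − 98,000·710,000) / (1,370,000 − 710,000) = 490,750,000,000 / 660,000 = 743,560.61.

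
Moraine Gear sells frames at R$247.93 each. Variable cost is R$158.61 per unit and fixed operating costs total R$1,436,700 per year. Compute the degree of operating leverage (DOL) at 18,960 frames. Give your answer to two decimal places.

At 18,960 units, contribution = 18,960 × R$89.32 = R$1,693,507.20.
EBIT = R$1,693,507.20 − R$1,436,700 = R$256,807.20.
So DOL = total CM / EBIT = R$1,693,507.20 / R$256,807.20 = 6.5945.

6.59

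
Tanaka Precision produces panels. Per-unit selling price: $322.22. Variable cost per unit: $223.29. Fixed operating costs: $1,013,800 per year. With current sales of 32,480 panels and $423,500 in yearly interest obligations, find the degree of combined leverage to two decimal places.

Total contribution margin = 32,480 × $98.93 = $3,213,246.40.
Subtracting fixed costs: EBIT = $3,213,246.40 − $1,013,800 = $2,199,446.40. Interest = $423,500.00, so EBIT − I = $1,775,946.40.
DCL = contribution ÷ (EBIT − I) = $3,213,246.40 ÷ $1,775,946.40 = 1.8093.

1.81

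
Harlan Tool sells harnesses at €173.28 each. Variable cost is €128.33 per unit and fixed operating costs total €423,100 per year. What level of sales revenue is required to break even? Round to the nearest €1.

Contribution margin per unit = €173.28 − €128.33 = €44.95, a CM ratio of €44.95 ÷ €173.28 = 0.2594.
Break-even revenue = fixed costs × price ÷ CM = €423,100 × €173.28 ÷ €44.95 = €1,631,029.

€1,631,029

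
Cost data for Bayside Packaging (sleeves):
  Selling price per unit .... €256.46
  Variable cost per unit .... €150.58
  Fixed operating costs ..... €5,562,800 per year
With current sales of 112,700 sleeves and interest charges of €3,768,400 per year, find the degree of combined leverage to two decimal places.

4.59

Contribution at this volume is 112,700 × €105.88 = €11,932,676.00.
Operating income = contribution − fixed costs = €11,932,676.00 − €5,562,800 = €6,369,876.00. Interest = €3,768,400.00, so EBIT − I = €2,601,476.00.
DCL = contribution ÷ (EBIT − I) = €11,932,676.00 ÷ €2,601,476.00 = 4.5869.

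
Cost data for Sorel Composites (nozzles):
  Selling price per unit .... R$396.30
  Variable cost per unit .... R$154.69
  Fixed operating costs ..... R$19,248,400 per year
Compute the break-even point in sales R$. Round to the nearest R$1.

CM per unit = R$396.30 − R$154.69 = R$241.61; CM ratio = R$241.61 / R$396.30 = 0.6097.
Break-even sales = FC ÷ CM ratio = R$19,248,400 × R$396.30 / R$241.61 = R$31,572,124.

R$31,572,124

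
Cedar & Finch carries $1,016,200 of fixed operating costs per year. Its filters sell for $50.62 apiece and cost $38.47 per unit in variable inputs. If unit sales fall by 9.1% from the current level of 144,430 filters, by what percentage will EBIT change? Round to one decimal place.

-21.6%

At 144,430 units, contribution = 144,430 × $12.15 = $1,754,824.50.
EBIT = $1,754,824.50 − $1,016,200 = $738,624.50.
So DOL = total CM / EBIT = $1,754,824.50 / $738,624.50 = 2.3758.
So EBIT moves 2.3758 × (-9.1%) = -21.6%.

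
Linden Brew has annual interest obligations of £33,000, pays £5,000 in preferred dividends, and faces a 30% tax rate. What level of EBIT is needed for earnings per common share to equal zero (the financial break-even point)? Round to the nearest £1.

£40,143

Grossing the preferred dividend up to pre-tax terms: £5,000 / (1 − 0.30) = £7,142.86.
Financial break-even EBIT = interest + D_p ÷ (1 − t) = £33,000 + £7,142.86 = £40,142.86.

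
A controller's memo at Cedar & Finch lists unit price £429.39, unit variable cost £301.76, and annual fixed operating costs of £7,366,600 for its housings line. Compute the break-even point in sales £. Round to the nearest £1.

£24,783,706

Contribution margin per unit = £429.39 − £301.76 = £127.63, a CM ratio of £127.63 ÷ £429.39 = 0.2972.
Break-even revenue = fixed costs × price ÷ CM = £7,366,600 × £429.39 ÷ £127.63 = £24,783,706.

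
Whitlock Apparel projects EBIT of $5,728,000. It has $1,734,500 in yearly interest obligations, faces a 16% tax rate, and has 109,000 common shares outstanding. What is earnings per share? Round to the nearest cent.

Interest = $1,734,500.00, so EBT = $5,728,000 − $1,734,500.00 = $3,993,500.00.
After tax at 16%: net income = $3,993,500.00 × 0.84 = $3,354,540.00.
EPS = $3,354,540.00 ÷ 109,000 = $30.78.

$30.78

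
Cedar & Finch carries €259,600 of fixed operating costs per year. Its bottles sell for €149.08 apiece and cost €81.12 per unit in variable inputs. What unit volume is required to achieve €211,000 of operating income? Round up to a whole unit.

6,925 bottles

Contribution margin per unit = €149.08 − €81.12 = €67.96.
Need Q such that Q × €67.96 − €259,600 = €211,000, i.e. Q = €470,600 / €67.96 = 6,924.66 → 6,925.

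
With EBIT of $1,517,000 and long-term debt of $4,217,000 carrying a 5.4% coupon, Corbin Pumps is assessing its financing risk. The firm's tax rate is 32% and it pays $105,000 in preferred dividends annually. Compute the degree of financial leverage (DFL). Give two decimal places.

Interest = $227,718.00.
Pre-tax preferred-dividend burden = $105,000 ÷ (1 − 0.32) = $154,411.76.
DFL = EBIT ÷ [EBIT − I − D_p/(1−t)] = $1,517,000 ÷ [$1,517,000 − $227,718.00 − $154,411.76] = $1,517,000 ÷ $1,134,870.24 = 1.3367.

1.34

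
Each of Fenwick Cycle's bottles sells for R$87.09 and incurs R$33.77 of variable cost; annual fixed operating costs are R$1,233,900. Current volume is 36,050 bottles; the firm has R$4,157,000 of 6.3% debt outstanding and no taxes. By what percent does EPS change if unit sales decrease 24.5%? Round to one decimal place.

Total contribution margin = 36,050 × R$53.32 = R$1,922,186.00.
Subtracting fixed costs: EBIT = R$1,922,186.00 − R$1,233,900 = R$688,286.00.
After interest of R$261,891.00, pre-tax earnings = R$426,395.00.
Degree of combined leverage = contribution ÷ (EBIT − I) = R$1,922,186.00 ÷ R$426,395.00 = 4.5080.
%ΔEPS = DCL × %ΔSales = 4.5080 × -24.5% = -110.4%.

-110.4%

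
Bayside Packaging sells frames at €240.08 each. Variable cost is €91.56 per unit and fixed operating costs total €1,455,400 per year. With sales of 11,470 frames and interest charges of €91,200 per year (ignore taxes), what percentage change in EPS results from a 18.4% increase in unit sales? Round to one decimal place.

+199.7%

Contribution at this volume is 11,470 × €148.52 = €1,703,524.40.
Operating income = contribution − fixed costs = €1,703,524.40 − €1,455,400 = €248,124.40.
After interest of €91,200.00, pre-tax earnings = €156,924.40.
DCL = total CM / (EBIT − I) = €1,703,524.40 / €156,924.40 = 10.8557.
EPS therefore changes by 10.8557 × (+18.4%) = +199.7%.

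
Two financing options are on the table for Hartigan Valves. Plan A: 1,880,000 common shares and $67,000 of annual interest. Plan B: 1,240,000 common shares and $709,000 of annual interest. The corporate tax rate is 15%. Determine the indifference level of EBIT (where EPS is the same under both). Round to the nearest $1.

Set EPS_A = EPS_B: (EBIT − $67,000)(1 − 0.15) ÷ 1,880,000 = (EBIT − $709,000)(1 − 0.15) ÷ 1,240,000.
The (1 − t) factor cancels: (EBIT − 67,000) × 1,240,000 = (EBIT − 709,000) × 1,880,000.
Solving, EBIT = (709,000·1,880,000 − 67,000·1,240,000) / (1,880,000 − 1,240,000) = 1,249,840,000,000 / 640,000 = 1,952,875.00.

$1,952,875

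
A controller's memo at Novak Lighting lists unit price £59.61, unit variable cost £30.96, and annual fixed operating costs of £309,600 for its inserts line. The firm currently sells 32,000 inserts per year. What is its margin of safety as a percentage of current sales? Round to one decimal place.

66.2%

Each unit contributes £59.61 − £30.96 = £28.65. Break-even units = £309,600 ÷ £28.65 = 10,806.28; break-even revenue = 10,806.28 × £59.61 = £644,162.51.
Actual sales revenue = 32,000 × £59.61 = £1,907,520.00.
Margin of safety = (£1,907,520.00 − £644,162.51) ÷ £1,907,520.00 = 66.2%.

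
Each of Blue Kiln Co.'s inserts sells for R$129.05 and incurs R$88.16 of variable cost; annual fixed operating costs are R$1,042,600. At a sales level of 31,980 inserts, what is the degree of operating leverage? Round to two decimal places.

At 31,980 units, contribution = 31,980 × R$40.89 = R$1,307,662.20.
EBIT = R$1,307,662.20 − R$1,042,600 = R$265,062.20.
DOL = contribution ÷ EBIT = R$1,307,662.20 ÷ R$265,062.20 = 4.9334.

4.93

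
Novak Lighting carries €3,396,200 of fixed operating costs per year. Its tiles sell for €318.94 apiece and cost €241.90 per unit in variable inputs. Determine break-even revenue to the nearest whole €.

CM per unit = €318.94 − €241.90 = €77.04; CM ratio = €77.04 / €318.94 = 0.2416.
Break-even sales = FC ÷ CM ratio = €3,396,200 × €318.94 / €77.04 = €14,060,021.

€14,060,021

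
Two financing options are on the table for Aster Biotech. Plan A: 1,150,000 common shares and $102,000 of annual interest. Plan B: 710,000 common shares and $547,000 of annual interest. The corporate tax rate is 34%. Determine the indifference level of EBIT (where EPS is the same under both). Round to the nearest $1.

Set EPS_A = EPS_B: (EBIT − $102,000)(1 − 0.34) ÷ 1,150,000 = (EBIT − $547,000)(1 − 0.34) ÷ 710,000.
The (1 − t) factor cancels: (EBIT − 102,000) × 710,000 = (EBIT − 547,000) × 1,150,000.
EBIT × (1,150,000 − 710,000) = 547,000 × 1,150,000 − 102,000 × 710,000 = 556,630,000,000, so EBIT = 556,630,000,000 ÷ 440,000 = 1,265,068.18.

$1,265,068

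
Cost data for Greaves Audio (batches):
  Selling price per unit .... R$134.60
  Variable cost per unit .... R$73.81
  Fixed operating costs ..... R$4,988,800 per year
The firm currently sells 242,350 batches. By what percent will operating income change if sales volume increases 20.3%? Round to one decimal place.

+30.7%

Contribution at this volume is 242,350 × R$60.79 = R$14,732,456.50.
Subtracting fixed costs: EBIT = R$14,732,456.50 − R$4,988,800 = R$9,743,656.50.
So DOL = total CM / EBIT = R$14,732,456.50 / R$9,743,656.50 = 1.5120.
Operating income changes by 1.5120 × +20.3% = +30.7%.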